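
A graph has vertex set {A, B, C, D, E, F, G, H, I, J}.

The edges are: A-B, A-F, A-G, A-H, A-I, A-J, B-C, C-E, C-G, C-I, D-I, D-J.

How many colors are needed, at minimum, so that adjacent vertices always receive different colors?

2

C and E are adjacent, so at least 2 colors are needed.
A valid assignment using 2 colors: A=red, B=blue, C=red, D=red, E=blue, F=blue, G=blue, H=blue, I=blue, J=blue. No two adjacent vertices share a color.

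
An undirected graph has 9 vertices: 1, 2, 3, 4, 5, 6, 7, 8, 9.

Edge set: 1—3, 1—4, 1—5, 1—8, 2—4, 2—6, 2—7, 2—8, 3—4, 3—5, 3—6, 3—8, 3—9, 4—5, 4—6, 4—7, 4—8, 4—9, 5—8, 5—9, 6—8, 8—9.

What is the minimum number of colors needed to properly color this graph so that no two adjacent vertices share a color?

5

1, 3, 4, 5, 8 form a clique, so at least 5 colors are needed.
5 colors suffice: 1=e, 2=c, 3=c, 4=a, 5=d, 6=d, 7=b, 8=b, 9=e. No two adjacent vertices share a color.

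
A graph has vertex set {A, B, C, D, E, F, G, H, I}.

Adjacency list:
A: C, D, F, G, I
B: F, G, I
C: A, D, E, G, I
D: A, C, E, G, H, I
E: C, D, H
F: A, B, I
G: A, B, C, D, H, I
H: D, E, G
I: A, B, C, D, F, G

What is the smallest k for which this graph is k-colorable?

A, C, D, G, I are pairwise adjacent (a clique of size 5), so at least 5 colors are needed.
A valid assignment using 5 colors: A=purple, B=yellow, C=yellow, D=red, E=blue, F=red, G=blue, H=green, I=green. No two adjacent vertices share a color.

5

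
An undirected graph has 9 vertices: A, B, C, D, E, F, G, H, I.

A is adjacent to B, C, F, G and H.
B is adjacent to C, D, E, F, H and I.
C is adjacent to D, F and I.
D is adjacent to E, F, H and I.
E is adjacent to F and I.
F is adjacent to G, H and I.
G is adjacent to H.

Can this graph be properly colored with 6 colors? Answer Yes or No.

Yes

The chromatic number is 5. B, C, D, F, I are mutually adjacent (a clique of size 5), so at least 5 colors are needed.
A valid assignment using 5 colors: A=green, B=blue, C=yellow, D=green, E=yellow, F=red, G=blue, H=yellow, I=purple.
Since 6 ≥ 5, a proper 6-coloring certainly exists.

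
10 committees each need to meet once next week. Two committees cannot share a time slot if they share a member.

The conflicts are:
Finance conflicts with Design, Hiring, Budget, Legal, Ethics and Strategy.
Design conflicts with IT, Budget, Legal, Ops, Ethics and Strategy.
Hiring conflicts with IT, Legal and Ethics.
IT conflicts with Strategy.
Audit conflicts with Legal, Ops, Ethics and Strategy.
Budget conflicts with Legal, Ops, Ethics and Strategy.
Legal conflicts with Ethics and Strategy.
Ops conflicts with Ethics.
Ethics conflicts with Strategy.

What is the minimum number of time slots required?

6

Finance, Design, Budget, Legal, Ethics, Strategy pairwise conflict, so at least 6 time slots are needed.
6 time slots suffice: time slot 1 → {IT, Ethics}; time slot 2 → {Hiring, Ops, Strategy}; time slot 3 → {Design, Audit}; time slot 4 → {Legal}; time slot 5 → {Budget}; time slot 6 → {Finance}. Each listed conflict is separated.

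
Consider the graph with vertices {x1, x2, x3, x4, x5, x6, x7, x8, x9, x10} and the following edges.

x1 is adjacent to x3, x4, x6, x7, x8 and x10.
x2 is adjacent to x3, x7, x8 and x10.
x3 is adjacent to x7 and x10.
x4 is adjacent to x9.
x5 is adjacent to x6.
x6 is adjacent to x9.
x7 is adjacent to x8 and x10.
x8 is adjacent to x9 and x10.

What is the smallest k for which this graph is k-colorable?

4

x2, x7, x8, x10 form a clique, so at least 4 colors are needed.
4 colors suffice: x1=1, x2=1, x3=2, x4=2, x5=1, x6=2, x7=4, x8=2, x9=1, x10=3. No two adjacent vertices share a color.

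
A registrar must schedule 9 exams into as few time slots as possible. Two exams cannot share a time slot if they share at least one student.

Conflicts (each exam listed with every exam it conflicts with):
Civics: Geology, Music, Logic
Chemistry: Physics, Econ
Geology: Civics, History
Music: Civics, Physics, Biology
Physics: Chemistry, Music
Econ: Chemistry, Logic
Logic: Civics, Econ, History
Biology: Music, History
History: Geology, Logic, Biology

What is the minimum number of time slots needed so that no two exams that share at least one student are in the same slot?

The cycle History-Biology-Music-Civics-Logic-History has odd length 5, so it cannot be 2-colored; at least 3 time slots are needed.
3 time slots suffice: time slot 1 → {Chemistry, Geology, Music, Logic}; time slot 2 → {Civics, Physics, Econ, History}; time slot 3 → {Biology}. No two conflicting exams share a time slot.

3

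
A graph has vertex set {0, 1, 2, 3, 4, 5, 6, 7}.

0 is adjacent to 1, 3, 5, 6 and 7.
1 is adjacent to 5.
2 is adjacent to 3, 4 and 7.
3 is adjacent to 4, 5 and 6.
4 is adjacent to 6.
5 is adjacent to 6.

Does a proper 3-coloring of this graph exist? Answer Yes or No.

No

0, 3, 5, 6 form a clique, so at least 4 colors are needed.
So 3 colors are not enough.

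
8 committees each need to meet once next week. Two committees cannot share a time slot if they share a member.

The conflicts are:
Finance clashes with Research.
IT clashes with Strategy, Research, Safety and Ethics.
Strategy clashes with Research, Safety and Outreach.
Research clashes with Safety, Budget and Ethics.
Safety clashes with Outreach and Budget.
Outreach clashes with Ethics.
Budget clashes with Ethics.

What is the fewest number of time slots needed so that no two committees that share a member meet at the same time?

IT, Strategy, Research, Safety pairwise conflict, so at least 4 time slots are needed.
A valid assignment using 4 time slots: Finance=2, IT=4, Strategy=3, Research=1, Safety=2, Outreach=1, Budget=3, Ethics=2. Each listed conflict is separated.

4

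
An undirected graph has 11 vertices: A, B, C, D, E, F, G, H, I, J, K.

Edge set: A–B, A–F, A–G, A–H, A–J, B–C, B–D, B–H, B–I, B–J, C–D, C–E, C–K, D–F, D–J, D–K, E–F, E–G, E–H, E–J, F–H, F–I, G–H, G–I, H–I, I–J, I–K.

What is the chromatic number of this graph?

A, F, H form a triangle, so at least 3 colors are needed.
3 colors suffice: color red → {C, H, J}; color blue → {A, D, E, I}; color green → {B, F, G, K}. No two adjacent vertices share a color.

3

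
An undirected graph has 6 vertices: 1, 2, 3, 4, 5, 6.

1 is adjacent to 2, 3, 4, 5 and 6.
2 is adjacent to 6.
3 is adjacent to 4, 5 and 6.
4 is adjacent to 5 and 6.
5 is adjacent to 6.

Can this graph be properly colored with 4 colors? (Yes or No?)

No

1, 3, 4, 5, 6 form a clique, so at least 5 colors are needed.
So 4 colors are not enough.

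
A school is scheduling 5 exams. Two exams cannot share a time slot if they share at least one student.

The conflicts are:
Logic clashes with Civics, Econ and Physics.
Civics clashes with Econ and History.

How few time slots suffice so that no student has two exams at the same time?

3

Logic, Civics, Econ all conflict with each other, so at least 3 time slots are needed.
3 time slots suffice: time slot 1 → {Civics, Physics}; time slot 2 → {Logic, History}; time slot 3 → {Econ}. Every pair that conflicts lands in different time slots.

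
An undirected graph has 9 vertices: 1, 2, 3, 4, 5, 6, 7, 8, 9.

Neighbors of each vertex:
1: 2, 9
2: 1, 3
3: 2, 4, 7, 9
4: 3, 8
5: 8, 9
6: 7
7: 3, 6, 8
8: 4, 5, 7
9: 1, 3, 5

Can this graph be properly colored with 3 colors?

The chromatic number is 3. The cycle 5-8-4-3-9-5 has odd length 5, so it cannot be 2-colored; at least 3 colors are needed.
3 colors suffice: 1=red, 2=blue, 3=red, 4=blue, 5=green, 6=red, 7=blue, 8=red, 9=blue.
That is already a proper 3-coloring.

Yes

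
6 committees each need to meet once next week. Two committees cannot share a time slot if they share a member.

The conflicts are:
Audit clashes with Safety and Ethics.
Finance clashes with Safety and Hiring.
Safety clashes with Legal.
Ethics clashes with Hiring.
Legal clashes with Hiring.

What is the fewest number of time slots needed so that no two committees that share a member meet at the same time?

3

The cycle Audit-Ethics-Hiring-Finance-Safety-Audit has odd length 5, so it cannot be 2-colored; at least 3 time slots are needed.
Using 3 time slots: Audit=2, Finance=2, Safety=1, Ethics=3, Legal=2, Hiring=1. No two conflicting committees share a time slot.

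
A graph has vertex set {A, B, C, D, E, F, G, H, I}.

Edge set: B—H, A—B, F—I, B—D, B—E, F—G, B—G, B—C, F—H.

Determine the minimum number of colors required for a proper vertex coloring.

F and I are adjacent, so at least 2 colors are needed.
A valid assignment using 2 colors: A=2, B=1, C=2, D=2, E=2, F=1, G=2, H=2, I=2. Every edge joins two different colors.

2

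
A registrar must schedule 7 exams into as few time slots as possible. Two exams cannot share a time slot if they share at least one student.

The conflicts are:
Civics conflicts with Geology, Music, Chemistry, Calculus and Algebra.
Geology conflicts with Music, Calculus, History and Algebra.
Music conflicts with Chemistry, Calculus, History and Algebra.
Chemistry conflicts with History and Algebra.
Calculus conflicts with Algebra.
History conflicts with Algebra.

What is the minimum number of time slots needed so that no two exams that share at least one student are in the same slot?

Civics, Geology, Music, Calculus, Algebra pairwise conflict, so at least 5 time slots are needed.
5 time slots suffice: time slot 1 → {Music}; time slot 2 → {Algebra}; time slot 3 → {Civics, History}; time slot 4 → {Geology, Chemistry}; time slot 5 → {Calculus}. Every pair that conflicts lands in different time slots.

5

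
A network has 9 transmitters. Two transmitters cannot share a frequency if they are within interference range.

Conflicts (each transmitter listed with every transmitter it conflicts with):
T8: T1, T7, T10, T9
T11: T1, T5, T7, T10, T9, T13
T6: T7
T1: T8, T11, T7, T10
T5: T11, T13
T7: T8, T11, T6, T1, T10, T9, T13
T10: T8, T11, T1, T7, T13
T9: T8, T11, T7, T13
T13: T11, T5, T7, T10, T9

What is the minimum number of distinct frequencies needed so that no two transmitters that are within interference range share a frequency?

T8, T1, T7, T10 are mutually in conflict, so at least 4 frequencies are needed.
4 frequencies suffice: frequency 1 → {T5, T7}; frequency 2 → {T8, T11, T6}; frequency 3 → {T10, T9}; frequency 4 → {T1, T13}. Every pair that conflicts lands in different frequencies.

4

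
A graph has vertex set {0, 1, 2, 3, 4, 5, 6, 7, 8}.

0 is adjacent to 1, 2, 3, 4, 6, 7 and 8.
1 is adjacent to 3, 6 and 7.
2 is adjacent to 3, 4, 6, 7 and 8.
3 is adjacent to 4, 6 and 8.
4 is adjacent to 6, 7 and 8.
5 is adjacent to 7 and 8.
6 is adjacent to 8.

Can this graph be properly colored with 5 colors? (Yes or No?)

No

0, 2, 3, 4, 6, 8 are mutually adjacent (a clique of size 6), so at least 6 colors are needed.
So 5 colors are not enough.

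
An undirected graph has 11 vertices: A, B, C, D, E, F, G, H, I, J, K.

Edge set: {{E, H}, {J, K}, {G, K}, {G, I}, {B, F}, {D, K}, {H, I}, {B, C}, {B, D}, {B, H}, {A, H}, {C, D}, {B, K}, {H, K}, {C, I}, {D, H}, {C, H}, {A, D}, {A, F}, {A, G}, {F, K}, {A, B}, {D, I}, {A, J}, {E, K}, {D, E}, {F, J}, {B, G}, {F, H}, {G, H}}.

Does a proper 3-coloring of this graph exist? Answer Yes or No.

No

C, D, H, I are mutually adjacent (a clique of size 4), so at least 4 colors are needed.
So 3 colors are not enough.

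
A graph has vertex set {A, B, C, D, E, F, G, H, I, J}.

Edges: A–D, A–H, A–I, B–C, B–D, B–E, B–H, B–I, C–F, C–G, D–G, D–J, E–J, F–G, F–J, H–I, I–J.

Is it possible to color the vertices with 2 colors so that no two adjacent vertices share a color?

C, F, G are pairwise adjacent, so at least 3 colors are needed.
So 2 colors are not enough.

No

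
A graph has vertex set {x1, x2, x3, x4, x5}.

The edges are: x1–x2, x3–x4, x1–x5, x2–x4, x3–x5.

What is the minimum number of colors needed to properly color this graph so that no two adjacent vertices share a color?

3

The cycle x2-x4-x3-x5-x1-x2 has odd length 5, so it cannot be 2-colored; at least 3 colors are needed.
3 colors suffice: color 1 → {x1, x3}; color 2 → {x4, x5}; color 3 → {x2}. No two adjacent vertices share a color.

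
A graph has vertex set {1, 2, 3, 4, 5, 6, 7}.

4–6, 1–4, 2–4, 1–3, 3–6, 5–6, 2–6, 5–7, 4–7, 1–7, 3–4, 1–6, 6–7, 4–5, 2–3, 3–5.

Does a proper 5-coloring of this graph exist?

The chromatic number is 4. 2, 3, 4, 6 are pairwise adjacent (a clique of size 4), so at least 4 colors are needed.
A valid assignment using 4 colors: 1=d, 2=d, 3=c, 4=a, 5=d, 6=b, 7=c.
Since 5 ≥ 4, a proper 5-coloring certainly exists.

Yes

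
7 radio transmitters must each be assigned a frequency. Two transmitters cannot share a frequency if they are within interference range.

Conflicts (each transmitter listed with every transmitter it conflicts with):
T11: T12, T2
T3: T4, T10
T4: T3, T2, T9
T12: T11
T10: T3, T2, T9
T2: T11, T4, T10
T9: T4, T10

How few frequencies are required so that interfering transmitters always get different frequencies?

2

T10 and T2 conflict, so at least 2 frequencies are needed.
2 frequencies suffice: T11=1, T3=2, T4=1, T12=2, T10=1, T2=2, T9=2. No two conflicting transmitters share a frequency.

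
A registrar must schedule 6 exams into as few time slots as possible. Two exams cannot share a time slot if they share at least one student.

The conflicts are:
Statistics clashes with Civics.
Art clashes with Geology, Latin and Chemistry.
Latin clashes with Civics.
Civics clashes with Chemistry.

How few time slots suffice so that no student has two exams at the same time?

Art and Chemistry conflict, so at least 2 time slots are needed.
2 time slots suffice: time slot 1 → {Art, Civics}; time slot 2 → {Statistics, Geology, Latin, Chemistry}. Every pair that conflicts lands in different time slots.

2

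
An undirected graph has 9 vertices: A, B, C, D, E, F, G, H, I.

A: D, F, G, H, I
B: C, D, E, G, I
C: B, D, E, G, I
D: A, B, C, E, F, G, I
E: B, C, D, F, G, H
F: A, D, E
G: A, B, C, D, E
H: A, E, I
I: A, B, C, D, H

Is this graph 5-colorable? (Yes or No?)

The chromatic number is 5. B, C, D, E, G are pairwise adjacent (a clique of size 5), so at least 5 colors are needed.
5 colors suffice: color 1 → {D, H}; color 2 → {E, I}; color 3 → {A, B}; color 4 → {C, F}; color 5 → {G}.
That is already a proper 5-coloring.

Yes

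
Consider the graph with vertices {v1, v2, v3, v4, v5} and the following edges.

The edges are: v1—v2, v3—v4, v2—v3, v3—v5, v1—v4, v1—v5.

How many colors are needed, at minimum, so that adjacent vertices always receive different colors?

v3 and v5 are adjacent, so at least 2 colors are needed.
2 colors suffice: color 1 → {v1, v3}; color 2 → {v2, v4, v5}. Each edge has distinct colors on its endpoints.

2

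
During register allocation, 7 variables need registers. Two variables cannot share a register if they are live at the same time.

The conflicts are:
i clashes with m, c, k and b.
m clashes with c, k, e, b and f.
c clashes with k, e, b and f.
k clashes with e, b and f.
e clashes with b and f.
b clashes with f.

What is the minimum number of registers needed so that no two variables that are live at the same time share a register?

m, c, k, e, b, f all conflict with each other, so at least 6 registers are needed.
6 registers suffice: register 1 → {b}; register 2 → {c}; register 3 → {m}; register 4 → {k}; register 5 → {i, f}; register 6 → {e}. Every pair that conflicts lands in different registers.

6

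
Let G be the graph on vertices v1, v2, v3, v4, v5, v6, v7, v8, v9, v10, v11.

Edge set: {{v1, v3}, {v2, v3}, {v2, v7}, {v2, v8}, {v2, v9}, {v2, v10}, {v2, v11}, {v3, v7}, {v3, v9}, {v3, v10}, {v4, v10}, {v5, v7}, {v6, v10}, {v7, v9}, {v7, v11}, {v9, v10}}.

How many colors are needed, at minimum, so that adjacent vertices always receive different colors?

4

v2, v3, v7, v9 form a clique, so at least 4 colors are needed.
4 colors suffice: color red → {v1, v2, v4, v5, v6}; color blue → {v3, v8, v11}; color green → {v7, v10}; color yellow → {v9}. No two adjacent vertices share a color.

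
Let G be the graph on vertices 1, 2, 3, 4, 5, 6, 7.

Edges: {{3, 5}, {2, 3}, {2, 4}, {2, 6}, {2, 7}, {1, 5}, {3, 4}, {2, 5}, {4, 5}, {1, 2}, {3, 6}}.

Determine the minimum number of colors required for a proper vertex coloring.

2, 3, 4, 5 are pairwise adjacent (a clique of size 4), so at least 4 colors are needed.
4 colors suffice: color a → {2}; color b → {5, 6, 7}; color c → {1, 3}; color d → {4}. Each edge has distinct colors on its endpoints.

4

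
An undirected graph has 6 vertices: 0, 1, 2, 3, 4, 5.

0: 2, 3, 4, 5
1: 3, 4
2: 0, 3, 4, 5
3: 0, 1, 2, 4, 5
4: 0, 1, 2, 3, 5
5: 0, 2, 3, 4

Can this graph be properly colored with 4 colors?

No

0, 2, 3, 4, 5 are mutually adjacent (a clique of size 5), so at least 5 colors are needed.
So 4 colors are not enough.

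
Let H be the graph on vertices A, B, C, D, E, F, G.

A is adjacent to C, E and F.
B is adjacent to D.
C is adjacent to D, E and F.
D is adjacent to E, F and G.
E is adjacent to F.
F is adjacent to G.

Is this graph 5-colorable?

Yes

The chromatic number is 4. C, D, E, F are mutually adjacent (a clique of size 4), so at least 4 colors are needed.
4 colors suffice: color 1 → {B, F}; color 2 → {A, D}; color 3 → {E, G}; color 4 → {C}.
Since 5 ≥ 4, a proper 5-coloring certainly exists.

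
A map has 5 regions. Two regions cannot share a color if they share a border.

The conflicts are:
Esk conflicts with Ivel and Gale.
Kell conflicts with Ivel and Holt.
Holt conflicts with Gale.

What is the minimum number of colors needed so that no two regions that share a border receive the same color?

3

The cycle Holt-Gale-Esk-Ivel-Kell-Holt has odd length 5, so it cannot be 2-colored; at least 3 colors are needed.
3 colors suffice: color 1 → {Esk, Holt}; color 2 → {Kell, Gale}; color 3 → {Ivel}. Each listed conflict is separated.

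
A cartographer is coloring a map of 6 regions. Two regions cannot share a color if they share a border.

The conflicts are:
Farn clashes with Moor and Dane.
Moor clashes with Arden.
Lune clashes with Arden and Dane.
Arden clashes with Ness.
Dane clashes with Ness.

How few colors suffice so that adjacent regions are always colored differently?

3

The cycle Farn-Dane-Ness-Arden-Moor-Farn has odd length 5, so it cannot be 2-colored; at least 3 colors are needed.
3 colors suffice: color 1 → {Arden, Dane}; color 2 → {Moor, Lune, Ness}; color 3 → {Farn}. No two conflicting regions share a color.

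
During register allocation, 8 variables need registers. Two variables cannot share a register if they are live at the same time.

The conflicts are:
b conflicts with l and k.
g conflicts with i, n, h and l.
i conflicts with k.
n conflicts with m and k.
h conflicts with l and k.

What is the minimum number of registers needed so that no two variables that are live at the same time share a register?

g, h, l are mutually in conflict, so at least 3 registers are needed.
3 registers suffice: register 1 → {g, m, k}; register 2 → {i, n, l}; register 3 → {b, h}. Every pair that conflicts lands in different registers.

3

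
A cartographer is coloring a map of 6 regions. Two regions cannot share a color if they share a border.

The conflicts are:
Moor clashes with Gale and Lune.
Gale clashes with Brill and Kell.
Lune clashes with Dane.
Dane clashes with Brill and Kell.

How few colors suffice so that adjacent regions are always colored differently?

3

The cycle Kell-Dane-Lune-Moor-Gale-Kell has odd length 5, so it cannot be 2-colored; at least 3 colors are needed.
3 colors suffice: color 1 → {Gale, Dane}; color 2 → {Lune, Brill, Kell}; color 3 → {Moor}. No two conflicting regions share a color.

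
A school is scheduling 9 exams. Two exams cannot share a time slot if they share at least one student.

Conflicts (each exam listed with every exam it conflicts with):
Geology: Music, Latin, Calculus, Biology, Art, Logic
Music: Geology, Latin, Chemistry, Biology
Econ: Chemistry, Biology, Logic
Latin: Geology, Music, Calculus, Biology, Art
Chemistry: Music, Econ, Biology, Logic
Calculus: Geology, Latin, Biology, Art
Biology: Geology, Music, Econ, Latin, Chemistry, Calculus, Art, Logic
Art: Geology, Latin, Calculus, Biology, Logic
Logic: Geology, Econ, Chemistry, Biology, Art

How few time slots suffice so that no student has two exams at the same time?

5

Geology, Latin, Calculus, Biology, Art pairwise conflict, so at least 5 time slots are needed.
5 time slots suffice: Geology=2, Music=4, Econ=4, Latin=3, Chemistry=2, Calculus=5, Biology=1, Art=4, Logic=3. Each listed conflict is separated.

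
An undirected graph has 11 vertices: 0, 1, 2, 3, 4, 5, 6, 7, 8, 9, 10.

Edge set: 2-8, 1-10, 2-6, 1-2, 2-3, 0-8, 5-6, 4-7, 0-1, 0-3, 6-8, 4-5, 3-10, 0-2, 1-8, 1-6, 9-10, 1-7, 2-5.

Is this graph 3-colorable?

No

0, 1, 2, 8 are pairwise adjacent (a clique of size 4), so at least 4 colors are needed.
So 3 colors are not enough.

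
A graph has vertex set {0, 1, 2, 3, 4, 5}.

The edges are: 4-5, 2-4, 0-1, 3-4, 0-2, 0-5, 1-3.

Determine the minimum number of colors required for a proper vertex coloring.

3

The cycle 3-4-2-0-1-3 has odd length 5, so it cannot be 2-colored; at least 3 colors are needed.
A valid assignment using 3 colors: 0=red, 1=green, 2=blue, 3=blue, 4=red, 5=blue. No two adjacent vertices share a color.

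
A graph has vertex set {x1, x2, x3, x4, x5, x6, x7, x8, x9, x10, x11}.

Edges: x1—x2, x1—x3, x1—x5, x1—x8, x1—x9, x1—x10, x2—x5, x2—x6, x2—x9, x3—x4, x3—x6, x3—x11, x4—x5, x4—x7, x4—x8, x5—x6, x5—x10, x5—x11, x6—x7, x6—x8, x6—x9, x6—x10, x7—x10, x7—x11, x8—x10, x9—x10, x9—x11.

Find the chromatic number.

3

x1, x2, x9 are pairwise adjacent, so at least 3 colors are needed.
3 colors suffice: color 1 → {x1, x4, x6, x11}; color 2 → {x2, x3, x10}; color 3 → {x5, x7, x8, x9}. Every edge joins two different colors.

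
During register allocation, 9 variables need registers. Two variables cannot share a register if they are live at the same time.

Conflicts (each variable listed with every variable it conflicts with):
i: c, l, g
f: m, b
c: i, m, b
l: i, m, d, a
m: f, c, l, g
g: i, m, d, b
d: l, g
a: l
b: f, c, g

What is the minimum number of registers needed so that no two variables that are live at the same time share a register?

2

f and b conflict, so at least 2 registers are needed.
A valid assignment using 2 registers: i=2, f=1, c=1, l=1, m=2, g=1, d=2, a=2, b=2. No two conflicting variables share a register.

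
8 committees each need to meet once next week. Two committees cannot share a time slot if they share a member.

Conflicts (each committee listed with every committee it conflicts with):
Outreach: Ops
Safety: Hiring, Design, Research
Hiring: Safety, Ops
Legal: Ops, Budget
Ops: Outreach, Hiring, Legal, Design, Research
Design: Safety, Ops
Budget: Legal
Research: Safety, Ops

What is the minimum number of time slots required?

2

Outreach and Ops conflict, so at least 2 time slots are needed.
2 time slots suffice: time slot 1 → {Safety, Ops, Budget}; time slot 2 → {Outreach, Hiring, Legal, Design, Research}. No two conflicting committees share a time slot.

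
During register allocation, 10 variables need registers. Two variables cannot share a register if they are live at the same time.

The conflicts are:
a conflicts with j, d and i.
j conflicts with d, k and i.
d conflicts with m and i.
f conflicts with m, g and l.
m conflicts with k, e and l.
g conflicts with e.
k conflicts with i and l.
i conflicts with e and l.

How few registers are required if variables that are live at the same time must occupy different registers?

4

a, j, d, i all conflict with each other, so at least 4 registers are needed.
A valid assignment using 4 registers: a=4, j=2, d=3, f=3, m=1, g=1, k=3, i=1, e=2, l=2. Each listed conflict is separated.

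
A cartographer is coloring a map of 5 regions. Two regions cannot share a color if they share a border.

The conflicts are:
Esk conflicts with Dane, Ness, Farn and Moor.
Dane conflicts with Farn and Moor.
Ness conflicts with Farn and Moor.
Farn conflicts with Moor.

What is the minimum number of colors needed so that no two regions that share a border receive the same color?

4

Esk, Ness, Farn, Moor are mutually in conflict, so at least 4 colors are needed.
4 colors suffice: color 1 → {Moor}; color 2 → {Esk}; color 3 → {Farn}; color 4 → {Dane, Ness}. Every pair that conflicts lands in different colors.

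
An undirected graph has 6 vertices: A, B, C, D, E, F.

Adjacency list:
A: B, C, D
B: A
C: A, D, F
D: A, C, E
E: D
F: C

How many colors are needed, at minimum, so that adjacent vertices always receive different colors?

3

A, C, D are mutually adjacent, so at least 3 colors are needed.
3 colors suffice: color 1 → {A, E, F}; color 2 → {B, C}; color 3 → {D}. Every edge joins two different colors.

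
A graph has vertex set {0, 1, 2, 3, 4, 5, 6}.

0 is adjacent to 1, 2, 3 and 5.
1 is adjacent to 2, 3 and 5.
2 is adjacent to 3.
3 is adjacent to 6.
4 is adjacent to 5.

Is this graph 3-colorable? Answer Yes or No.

No

0, 1, 2, 3 form a clique, so at least 4 colors are needed.
So 3 colors are not enough.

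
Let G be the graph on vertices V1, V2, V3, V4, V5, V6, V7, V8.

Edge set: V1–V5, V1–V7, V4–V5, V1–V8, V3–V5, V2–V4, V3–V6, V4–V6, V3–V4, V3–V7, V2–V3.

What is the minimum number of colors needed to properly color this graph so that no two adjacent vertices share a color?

V2, V3, V4 form a triangle, so at least 3 colors are needed.
3 colors suffice: V1=red, V2=green, V3=red, V4=blue, V5=green, V6=green, V7=blue, V8=blue. Every edge joins two different colors.

3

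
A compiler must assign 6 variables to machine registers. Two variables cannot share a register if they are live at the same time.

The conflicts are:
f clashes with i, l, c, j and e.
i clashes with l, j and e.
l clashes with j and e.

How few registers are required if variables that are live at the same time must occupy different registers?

4

f, i, l, j pairwise conflict, so at least 4 registers are needed.
Using 4 registers: f=1, i=2, l=3, c=2, j=4, e=4. Every pair that conflicts lands in different registers.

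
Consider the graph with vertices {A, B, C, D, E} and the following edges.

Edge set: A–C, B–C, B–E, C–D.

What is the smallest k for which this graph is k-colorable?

2

B and E are adjacent, so at least 2 colors are needed.
2 colors suffice: color red → {C, E}; color blue → {A, B, D}. Every edge joins two different colors.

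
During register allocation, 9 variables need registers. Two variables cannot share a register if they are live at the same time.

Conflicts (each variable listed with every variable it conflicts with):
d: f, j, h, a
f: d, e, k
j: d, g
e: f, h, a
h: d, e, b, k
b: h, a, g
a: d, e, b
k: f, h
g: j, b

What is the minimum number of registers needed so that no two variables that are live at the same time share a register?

3

The cycle d-a-b-g-j-d has odd length 5, so it cannot be 2-colored; at least 3 registers are needed.
A valid assignment using 3 registers: d=1, f=2, j=3, e=1, h=2, b=1, a=2, k=1, g=2. Each listed conflict is separated.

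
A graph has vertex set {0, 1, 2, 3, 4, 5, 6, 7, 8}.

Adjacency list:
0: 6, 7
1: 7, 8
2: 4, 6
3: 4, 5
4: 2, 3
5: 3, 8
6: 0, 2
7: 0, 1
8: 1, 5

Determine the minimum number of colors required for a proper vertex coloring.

The cycle 7-0-6-2-4-3-5-8-1-7 has odd length 9, so it cannot be 2-colored; at least 3 colors are needed.
A valid assignment using 3 colors: 0=blue, 1=red, 2=blue, 3=blue, 4=red, 5=red, 6=red, 7=green, 8=blue. Each edge has distinct colors on its endpoints.

3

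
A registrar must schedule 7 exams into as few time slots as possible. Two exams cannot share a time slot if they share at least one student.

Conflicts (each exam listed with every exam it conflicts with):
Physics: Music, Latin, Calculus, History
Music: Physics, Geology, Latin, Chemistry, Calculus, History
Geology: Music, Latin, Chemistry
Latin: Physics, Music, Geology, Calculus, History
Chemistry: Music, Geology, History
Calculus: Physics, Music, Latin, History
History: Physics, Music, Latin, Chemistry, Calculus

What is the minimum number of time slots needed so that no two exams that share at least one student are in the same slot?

Physics, Music, Latin, Calculus, History pairwise conflict, so at least 5 time slots are needed.
5 time slots suffice: time slot 1 → {Music}; time slot 2 → {Latin, Chemistry}; time slot 3 → {Geology, History}; time slot 4 → {Physics}; time slot 5 → {Calculus}. No two conflicting exams share a time slot.

5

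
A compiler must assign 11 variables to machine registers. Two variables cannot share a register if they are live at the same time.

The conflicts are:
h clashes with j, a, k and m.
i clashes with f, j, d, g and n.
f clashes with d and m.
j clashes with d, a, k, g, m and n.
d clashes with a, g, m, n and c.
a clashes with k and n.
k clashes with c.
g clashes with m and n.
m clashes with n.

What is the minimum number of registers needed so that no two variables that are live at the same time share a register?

j, d, g, m, n pairwise conflict, so at least 5 registers are needed.
Using 5 registers: h=3, i=4, f=2, j=2, d=1, a=4, k=1, g=5, m=4, n=3, c=2. Every pair that conflicts lands in different registers.

5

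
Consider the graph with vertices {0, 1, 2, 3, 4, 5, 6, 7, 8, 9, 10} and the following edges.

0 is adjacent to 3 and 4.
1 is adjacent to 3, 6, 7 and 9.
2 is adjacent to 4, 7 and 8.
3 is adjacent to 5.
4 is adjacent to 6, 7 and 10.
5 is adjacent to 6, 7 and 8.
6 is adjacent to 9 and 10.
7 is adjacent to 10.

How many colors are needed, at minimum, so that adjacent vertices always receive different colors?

2, 4, 7 form a triangle, so at least 3 colors are needed.
3 colors suffice: color a → {3, 6, 7, 8}; color b → {1, 4, 5}; color c → {0, 2, 9, 10}. Each edge has distinct colors on its endpoints.

3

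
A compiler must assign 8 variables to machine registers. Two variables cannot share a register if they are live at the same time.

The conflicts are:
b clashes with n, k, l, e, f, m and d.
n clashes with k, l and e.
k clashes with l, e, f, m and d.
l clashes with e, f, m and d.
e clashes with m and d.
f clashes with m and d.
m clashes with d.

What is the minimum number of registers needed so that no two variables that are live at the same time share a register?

6

b, k, l, f, m, d are mutually in conflict, so at least 6 registers are needed.
Using 6 registers: b=2, n=4, k=1, l=3, e=6, f=6, m=5, d=4. Every pair that conflicts lands in different registers.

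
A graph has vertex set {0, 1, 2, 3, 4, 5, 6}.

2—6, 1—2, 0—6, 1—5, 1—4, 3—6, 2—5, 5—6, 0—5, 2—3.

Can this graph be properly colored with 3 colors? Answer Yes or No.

The chromatic number is 3. 2, 5, 6 form a triangle, so at least 3 colors are needed.
A valid assignment using 3 colors: 0=green, 1=red, 2=green, 3=blue, 4=blue, 5=blue, 6=red.
That is already a proper 3-coloring.

Yes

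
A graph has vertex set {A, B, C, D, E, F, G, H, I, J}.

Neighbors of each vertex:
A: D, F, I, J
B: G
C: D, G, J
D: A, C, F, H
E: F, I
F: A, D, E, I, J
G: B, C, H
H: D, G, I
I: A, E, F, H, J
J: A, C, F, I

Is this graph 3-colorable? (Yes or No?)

No

A, F, I, J form a clique, so at least 4 colors are needed.
So 3 colors are not enough.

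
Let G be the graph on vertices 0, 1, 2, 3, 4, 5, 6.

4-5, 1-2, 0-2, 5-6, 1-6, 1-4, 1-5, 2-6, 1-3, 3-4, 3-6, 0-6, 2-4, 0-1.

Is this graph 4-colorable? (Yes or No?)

The chromatic number is 4. 0, 1, 2, 6 form a clique, so at least 4 colors are needed.
4 colors suffice: color red → {1}; color blue → {4, 6}; color green → {2, 3, 5}; color yellow → {0}.
That is already a proper 4-coloring.

Yes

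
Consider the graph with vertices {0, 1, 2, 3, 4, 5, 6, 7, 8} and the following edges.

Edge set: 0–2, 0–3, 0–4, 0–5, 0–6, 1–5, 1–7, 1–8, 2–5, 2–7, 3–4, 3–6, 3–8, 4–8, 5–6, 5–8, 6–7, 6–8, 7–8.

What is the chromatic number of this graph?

1, 7, 8 are pairwise adjacent, so at least 3 colors are needed.
3 colors suffice: 0=red, 1=green, 2=green, 3=blue, 4=green, 5=blue, 6=green, 7=blue, 8=red. Each edge has distinct colors on its endpoints.

3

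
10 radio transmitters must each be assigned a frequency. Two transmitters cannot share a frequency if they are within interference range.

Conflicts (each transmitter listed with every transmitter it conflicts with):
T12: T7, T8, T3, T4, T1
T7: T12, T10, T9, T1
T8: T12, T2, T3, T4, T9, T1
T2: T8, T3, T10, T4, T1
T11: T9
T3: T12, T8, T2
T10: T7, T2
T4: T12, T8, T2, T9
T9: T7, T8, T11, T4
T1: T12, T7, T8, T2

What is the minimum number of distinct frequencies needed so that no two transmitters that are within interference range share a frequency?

T8, T4, T9 are mutually in conflict, so at least 3 frequencies are needed.
3 frequencies suffice: frequency 1 → {T7, T8, T11}; frequency 2 → {T12, T2, T9}; frequency 3 → {T3, T10, T4, T1}. No two conflicting transmitters share a frequency.

3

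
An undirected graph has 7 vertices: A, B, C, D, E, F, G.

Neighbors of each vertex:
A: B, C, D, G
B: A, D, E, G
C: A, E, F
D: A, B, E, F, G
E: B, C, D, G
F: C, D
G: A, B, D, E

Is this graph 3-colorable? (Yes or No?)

A, B, D, G are mutually adjacent (a clique of size 4), so at least 4 colors are needed.
So 3 colors are not enough.

No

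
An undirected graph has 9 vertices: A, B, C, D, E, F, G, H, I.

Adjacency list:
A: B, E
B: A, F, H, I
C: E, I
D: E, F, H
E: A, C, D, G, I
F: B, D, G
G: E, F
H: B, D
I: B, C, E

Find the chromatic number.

3

C, E, I are pairwise adjacent, so at least 3 colors are needed.
3 colors suffice: A=2, B=1, C=3, D=2, E=1, F=3, G=2, H=3, I=2. Every edge joins two different colors.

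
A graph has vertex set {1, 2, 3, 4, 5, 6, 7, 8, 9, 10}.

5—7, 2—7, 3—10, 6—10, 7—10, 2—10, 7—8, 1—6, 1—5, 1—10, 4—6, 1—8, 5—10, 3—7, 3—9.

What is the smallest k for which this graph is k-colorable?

3

3, 7, 10 are pairwise adjacent, so at least 3 colors are needed.
A valid assignment using 3 colors: 1=b, 2=c, 3=c, 4=a, 5=c, 6=c, 7=b, 8=a, 9=a, 10=a. No two adjacent vertices share a color.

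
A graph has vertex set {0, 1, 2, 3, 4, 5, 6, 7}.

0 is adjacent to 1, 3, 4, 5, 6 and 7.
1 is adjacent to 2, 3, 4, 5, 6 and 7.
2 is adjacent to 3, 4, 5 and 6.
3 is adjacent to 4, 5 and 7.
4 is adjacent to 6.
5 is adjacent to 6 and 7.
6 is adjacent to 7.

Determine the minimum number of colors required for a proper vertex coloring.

5

0, 1, 3, 5, 7 are mutually adjacent (a clique of size 5), so at least 5 colors are needed.
5 colors suffice: color red → {1}; color blue → {3, 6}; color green → {0, 2}; color yellow → {4, 5}; color purple → {7}. Every edge joins two different colors.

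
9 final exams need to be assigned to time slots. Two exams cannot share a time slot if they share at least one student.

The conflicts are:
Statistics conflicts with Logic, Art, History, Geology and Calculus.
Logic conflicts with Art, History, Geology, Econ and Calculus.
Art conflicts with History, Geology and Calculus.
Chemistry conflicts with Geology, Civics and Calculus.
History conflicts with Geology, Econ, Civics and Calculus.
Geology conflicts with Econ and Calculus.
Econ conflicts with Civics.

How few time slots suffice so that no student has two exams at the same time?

6

Statistics, Logic, Art, History, Geology, Calculus all conflict with each other, so at least 6 time slots are needed.
Using 6 time slots: Statistics=6, Logic=3, Art=5, Chemistry=2, History=2, Geology=1, Econ=4, Civics=1, Calculus=4. No two conflicting exams share a time slot.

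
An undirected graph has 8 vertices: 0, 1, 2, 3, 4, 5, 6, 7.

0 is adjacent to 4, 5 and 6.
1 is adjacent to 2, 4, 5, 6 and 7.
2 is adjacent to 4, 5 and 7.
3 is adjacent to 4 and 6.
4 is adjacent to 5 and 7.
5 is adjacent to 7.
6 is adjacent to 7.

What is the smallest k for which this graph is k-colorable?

5

1, 2, 4, 5, 7 form a clique, so at least 5 colors are needed.
5 colors suffice: color a → {4, 6}; color b → {0, 1, 3}; color c → {7}; color d → {5}; color e → {2}. Each edge has distinct colors on its endpoints.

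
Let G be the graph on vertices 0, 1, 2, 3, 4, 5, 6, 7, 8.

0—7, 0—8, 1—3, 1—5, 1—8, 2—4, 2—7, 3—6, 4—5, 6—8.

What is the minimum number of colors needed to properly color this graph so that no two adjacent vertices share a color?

The cycle 2-7-0-8-1-5-4-2 has odd length 7, so it cannot be 2-colored; at least 3 colors are needed.
3 colors suffice: color red → {3, 5, 7, 8}; color blue → {0, 1, 4, 6}; color green → {2}. No two adjacent vertices share a color.

3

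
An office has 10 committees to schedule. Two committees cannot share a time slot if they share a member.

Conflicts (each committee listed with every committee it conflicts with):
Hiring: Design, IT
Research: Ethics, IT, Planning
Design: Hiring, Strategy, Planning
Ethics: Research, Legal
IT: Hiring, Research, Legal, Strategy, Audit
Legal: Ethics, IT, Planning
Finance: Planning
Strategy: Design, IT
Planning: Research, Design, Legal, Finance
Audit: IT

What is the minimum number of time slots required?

The cycle Design-Planning-Research-IT-Hiring-Design has odd length 5, so it cannot be 2-colored; at least 3 time slots are needed.
3 time slots suffice: time slot 1 → {Ethics, IT, Planning}; time slot 2 → {Research, Design, Legal, Finance, Audit}; time slot 3 → {Hiring, Strategy}. Every pair that conflicts lands in different time slots.

3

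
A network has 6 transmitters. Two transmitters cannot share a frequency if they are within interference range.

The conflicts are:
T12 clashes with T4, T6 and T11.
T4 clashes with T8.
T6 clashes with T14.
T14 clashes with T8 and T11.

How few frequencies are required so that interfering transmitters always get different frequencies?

The cycle T8-T14-T11-T12-T4-T8 has odd length 5, so it cannot be 2-colored; at least 3 frequencies are needed.
A valid assignment using 3 frequencies: T12=1, T4=3, T6=2, T14=1, T8=2, T11=2. Each listed conflict is separated.

3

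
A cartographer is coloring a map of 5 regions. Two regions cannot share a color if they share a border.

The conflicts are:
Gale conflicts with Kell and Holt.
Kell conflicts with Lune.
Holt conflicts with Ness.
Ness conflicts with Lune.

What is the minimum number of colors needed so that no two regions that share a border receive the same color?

The cycle Ness-Lune-Kell-Gale-Holt-Ness has odd length 5, so it cannot be 2-colored; at least 3 colors are needed.
3 colors suffice: Gale=2, Kell=1, Holt=1, Ness=3, Lune=2. Every pair that conflicts lands in different colors.

3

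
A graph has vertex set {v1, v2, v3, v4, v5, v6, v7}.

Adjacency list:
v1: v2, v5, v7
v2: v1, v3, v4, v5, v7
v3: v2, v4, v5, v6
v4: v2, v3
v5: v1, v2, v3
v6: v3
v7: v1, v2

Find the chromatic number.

v1, v2, v5 are pairwise adjacent, so at least 3 colors are needed.
3 colors suffice: color R → {v2, v6}; color B → {v1, v3}; color G → {v4, v5, v7}. Every edge joins two different colors.

3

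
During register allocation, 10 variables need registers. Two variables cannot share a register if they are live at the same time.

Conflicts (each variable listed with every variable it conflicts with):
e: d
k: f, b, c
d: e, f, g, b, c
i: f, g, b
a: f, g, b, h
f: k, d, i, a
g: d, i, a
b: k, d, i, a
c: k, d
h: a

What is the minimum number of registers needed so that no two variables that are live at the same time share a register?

a and h conflict, so at least 2 registers are needed.
2 registers suffice: register 1 → {k, d, i, a}; register 2 → {e, f, g, b, c, h}. Every pair that conflicts lands in different registers.

2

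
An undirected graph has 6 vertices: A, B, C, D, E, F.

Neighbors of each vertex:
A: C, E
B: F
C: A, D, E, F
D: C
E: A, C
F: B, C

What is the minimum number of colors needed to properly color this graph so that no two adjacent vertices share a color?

3

A, C, E are mutually adjacent, so at least 3 colors are needed.
A valid assignment using 3 colors: A=green, B=red, C=red, D=blue, E=blue, F=blue. Every edge joins two different colors.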